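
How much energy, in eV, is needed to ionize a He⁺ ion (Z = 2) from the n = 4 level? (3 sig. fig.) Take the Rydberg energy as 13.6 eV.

3.40 eV

E_n = −13.6 Z²/n² = −54.40/n² eV for Z = 2.
E_4 = −54.40/16 = −3.40 eV, so ionization (to E = 0) requires 3.40 eV.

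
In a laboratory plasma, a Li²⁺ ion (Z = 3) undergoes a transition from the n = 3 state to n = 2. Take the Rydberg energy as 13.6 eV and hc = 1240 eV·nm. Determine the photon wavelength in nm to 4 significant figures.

72.94 nm

For Z = 3 the level energies scale as Z², so the effective Rydberg energy is 13.6 × 9 = 122.4 eV.
ΔE = 122.4 × (1/2² − 1/3²) = 122.4 × 0.1389 = 17.00 eV.
λ = hc/ΔE = 1240 / 17.00 = 72.94 nm.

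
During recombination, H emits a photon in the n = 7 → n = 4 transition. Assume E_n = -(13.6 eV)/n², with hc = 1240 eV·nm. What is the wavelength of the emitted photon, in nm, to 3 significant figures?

2170 nm

ΔE = 13.60 × (1/4² − 1/7²) = 13.60 × 0.04209 = 0.5724 eV.
λ = hc/ΔE = 1240 / 0.5724 = 2170 nm.
This line belongs to the Brackett series.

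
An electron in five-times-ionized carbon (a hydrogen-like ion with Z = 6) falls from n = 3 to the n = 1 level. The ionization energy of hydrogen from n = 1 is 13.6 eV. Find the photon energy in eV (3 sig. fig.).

435 eV

The Bohr energies scale as Z², so for Z = 6: E_n = −489.6/n² eV.
E_3 = −489.6/9 = −54.40 eV and E_1 = −489.6/1 = −489.6 eV.
The photon energy is |E_3 − E_1| = 435 eV.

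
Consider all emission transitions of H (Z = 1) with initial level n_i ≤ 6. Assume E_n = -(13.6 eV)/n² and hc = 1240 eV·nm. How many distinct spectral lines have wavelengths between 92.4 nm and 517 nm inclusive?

8

Enumerate all n_i → n_f pairs with 1 ≤ n_f < n_i ≤ 6 and compute λ = 1240 / [13.6·1·(1/n_f² − 1/n_i²)].
Lines falling in [92.4, 517] nm: 6→1 (93.78 nm), 5→1 (94.98 nm), 4→1 (97.25 nm), 3→1 (102.6 nm), 2→1 (121.6 nm), 6→2 (410.3 nm), 5→2 (434.2 nm), 4→2 (486.3 nm).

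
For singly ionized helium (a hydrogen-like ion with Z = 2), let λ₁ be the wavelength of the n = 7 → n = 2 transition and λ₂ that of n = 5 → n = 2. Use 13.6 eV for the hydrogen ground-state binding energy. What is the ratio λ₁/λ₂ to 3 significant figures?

0.915

λ ∝ 1/ΔE ∝ 1/(1/n_f² − 1/n_i²), and the Z² and hc factors cancel in the ratio.
λ₁/λ₂ = (1/2² − 1/5²)/(1/2² − 1/7²) = 0.2100/0.2296 = 0.915.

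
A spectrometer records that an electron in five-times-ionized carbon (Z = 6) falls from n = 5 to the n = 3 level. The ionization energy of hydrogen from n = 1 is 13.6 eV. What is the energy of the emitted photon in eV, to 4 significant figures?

34.82 eV

The Bohr energies scale as Z², so for Z = 6: E_n = −489.6/n² eV.
E_5 = −489.6/25 = −19.58 eV and E_3 = −489.6/9 = −54.40 eV.
The photon energy is |E_5 − E_3| = 34.82 eV.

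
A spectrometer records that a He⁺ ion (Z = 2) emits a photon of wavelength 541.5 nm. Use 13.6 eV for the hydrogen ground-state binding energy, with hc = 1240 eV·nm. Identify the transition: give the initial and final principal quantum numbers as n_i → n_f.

The photon energy is ΔE = hc/λ = 1240 / 541.5 = 2.290 eV.
With Z = 2, ΔE = 54.40 × (1/n_f² − 1/n_i²), so 1/n_f² − 1/n_i² = 0.04209.
Trying n_f = 4 gives 1/n_i² = 0.02041, i.e. n_i ≈ 7; this pair matches.

n_i = 7, n_f = 4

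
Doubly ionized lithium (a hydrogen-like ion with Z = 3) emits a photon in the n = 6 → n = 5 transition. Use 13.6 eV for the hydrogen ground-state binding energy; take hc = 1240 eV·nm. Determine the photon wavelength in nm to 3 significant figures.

829 nm

For Z = 3 the level energies scale as Z², so the effective Rydberg energy is 13.6 × 9 = 122.4 eV.
ΔE = 122.4 × (1/5² − 1/6²) = 122.4 × 0.01222 = 1.496 eV.
λ = hc/ΔE = 1240 / 1.496 = 829 nm.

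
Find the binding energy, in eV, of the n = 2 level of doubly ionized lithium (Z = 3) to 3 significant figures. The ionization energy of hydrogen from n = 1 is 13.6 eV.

30.6 eV

E_n = −13.6 Z²/n² = −122.4/n² eV for Z = 3.
E_2 = −122.4/4 = −30.6 eV, so ionization (to E = 0) requires 30.6 eV.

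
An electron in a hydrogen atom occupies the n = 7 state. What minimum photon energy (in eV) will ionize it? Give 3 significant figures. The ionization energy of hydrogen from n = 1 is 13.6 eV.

0.278 eV

E_7 = −13.60/49 = −0.278 eV, so ionization (to E = 0) requires 0.278 eV.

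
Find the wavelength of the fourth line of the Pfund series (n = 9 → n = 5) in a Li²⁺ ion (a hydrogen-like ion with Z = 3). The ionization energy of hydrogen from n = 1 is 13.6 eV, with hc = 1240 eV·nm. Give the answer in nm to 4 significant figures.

The Pfund series terminates on n_f = 5; the fourth line has n_i = 5+4 = 9.
ΔE = 122.4 × (1/5² − 1/9²) = 3.385 eV.
λ = 1240 / 3.385 = 366.3 nm.

366.3 nm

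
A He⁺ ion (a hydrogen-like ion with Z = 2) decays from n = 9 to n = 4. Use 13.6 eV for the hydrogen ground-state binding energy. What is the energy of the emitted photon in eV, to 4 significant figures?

2.728 eV

The Bohr energies scale as Z², so for Z = 2: E_n = −54.40/n² eV.
E_9 = −54.40/81 = −0.6716 eV and E_4 = −54.40/16 = −3.400 eV.
The photon energy is |E_9 − E_4| = 2.728 eV.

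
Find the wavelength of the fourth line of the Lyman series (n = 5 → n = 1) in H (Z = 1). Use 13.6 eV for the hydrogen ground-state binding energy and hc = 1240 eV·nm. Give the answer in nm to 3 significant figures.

95.0 nm

The Lyman series terminates on n_f = 1; the fourth line has n_i = 1+4 = 5.
ΔE = 13.60 × (1/1² − 1/5²) = 13.06 eV.
λ = 1240 / 13.06 = 95.0 nm.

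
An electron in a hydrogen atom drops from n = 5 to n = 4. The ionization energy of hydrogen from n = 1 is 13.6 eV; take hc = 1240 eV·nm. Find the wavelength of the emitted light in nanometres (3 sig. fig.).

4050 nm

ΔE = 13.60 × (1/4² − 1/5²) = 13.60 × 0.02250 = 0.3060 eV.
λ = hc/ΔE = 1240 / 0.3060 = 4050 nm.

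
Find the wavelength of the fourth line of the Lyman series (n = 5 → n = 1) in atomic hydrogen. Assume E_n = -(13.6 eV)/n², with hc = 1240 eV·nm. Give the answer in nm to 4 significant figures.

The Lyman series terminates on n_f = 1; the fourth line has n_i = 1+4 = 5.
ΔE = 13.60 × (1/1² − 1/5²) = 13.06 eV.
λ = 1240 / 13.06 = 94.98 nm.

94.98 nm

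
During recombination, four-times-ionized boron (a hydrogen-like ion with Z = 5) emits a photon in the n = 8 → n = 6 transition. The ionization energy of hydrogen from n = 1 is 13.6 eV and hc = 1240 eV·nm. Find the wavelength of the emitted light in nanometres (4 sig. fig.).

300.1 nm

For Z = 5 the level energies scale as Z², so the effective Rydberg energy is 13.6 × 25 = 340.0 eV.
ΔE = 340.0 × (1/6² − 1/8²) = 340.0 × 0.01215 = 4.132 eV.
λ = hc/ΔE = 1240 / 4.132 = 300.1 nm.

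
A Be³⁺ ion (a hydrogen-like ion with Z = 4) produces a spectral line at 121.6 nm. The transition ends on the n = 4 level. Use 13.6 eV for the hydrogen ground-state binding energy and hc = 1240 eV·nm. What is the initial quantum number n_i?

The photon energy is ΔE = hc/λ = 1240 / 121.6 = 10.20 eV.
With Z = 4, ΔE = 217.6 × (1/n_f² − 1/n_i²), so 1/n_f² − 1/n_i² = 0.04686.
With n_f = 4: 1/n_i² = 1/16 − 0.04686 = 0.01564, so n_i ≈ 8.00.

n_i = 8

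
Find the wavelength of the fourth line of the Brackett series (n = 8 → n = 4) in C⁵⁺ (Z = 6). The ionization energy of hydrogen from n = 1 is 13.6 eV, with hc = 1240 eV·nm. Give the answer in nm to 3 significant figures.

54.0 nm

The Brackett series terminates on n_f = 4; the fourth line has n_i = 4+4 = 8.
ΔE = 489.6 × (1/4² − 1/8²) = 22.95 eV.
λ = 1240 / 22.95 = 54.0 nm.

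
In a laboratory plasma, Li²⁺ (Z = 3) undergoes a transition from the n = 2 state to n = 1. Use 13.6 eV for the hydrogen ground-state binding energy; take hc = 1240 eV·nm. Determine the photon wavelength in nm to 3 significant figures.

For Z = 3 the level energies scale as Z², so the effective Rydberg energy is 13.6 × 9 = 122.4 eV.
ΔE = 122.4 × (1/1² − 1/2²) = 122.4 × 0.7500 = 91.80 eV.
λ = hc/ΔE = 1240 / 91.80 = 13.5 nm.

13.5 nm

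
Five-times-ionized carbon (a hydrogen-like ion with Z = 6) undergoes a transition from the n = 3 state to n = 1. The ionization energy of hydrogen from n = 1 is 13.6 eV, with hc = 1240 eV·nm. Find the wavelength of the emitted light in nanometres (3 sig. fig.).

For Z = 6 the level energies scale as Z², so the effective Rydberg energy is 13.6 × 36 = 489.6 eV.
ΔE = 489.6 × (1/1² − 1/3²) = 489.6 × 0.8889 = 435.2 eV.
λ = hc/ΔE = 1240 / 435.2 = 2.85 nm.

2.85 nm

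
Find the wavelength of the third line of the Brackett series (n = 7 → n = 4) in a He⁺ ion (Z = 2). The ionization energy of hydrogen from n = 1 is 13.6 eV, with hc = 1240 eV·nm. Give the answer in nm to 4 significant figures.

541.5 nm

The Brackett series terminates on n_f = 4; the third line has n_i = 4+3 = 7.
ΔE = 54.40 × (1/4² − 1/7²) = 2.290 eV.
λ = 1240 / 2.290 = 541.5 nm.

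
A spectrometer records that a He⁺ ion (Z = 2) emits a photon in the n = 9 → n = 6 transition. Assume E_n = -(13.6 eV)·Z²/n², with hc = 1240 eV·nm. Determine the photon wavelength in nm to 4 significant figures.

1477 nm

For Z = 2 the level energies scale as Z², so the effective Rydberg energy is 13.6 × 4 = 54.40 eV.
ΔE = 54.40 × (1/6² − 1/9²) = 54.40 × 0.01543 = 0.8395 eV.
λ = hc/ΔE = 1240 / 0.8395 = 1477 nm.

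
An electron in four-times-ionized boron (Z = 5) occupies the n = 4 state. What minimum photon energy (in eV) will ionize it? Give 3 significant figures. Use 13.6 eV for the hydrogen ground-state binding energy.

21.3 eV

E_n = −13.6 Z²/n² = −340.0/n² eV for Z = 5.
E_4 = −340.0/16 = −21.3 eV, so ionization (to E = 0) requires 21.3 eV.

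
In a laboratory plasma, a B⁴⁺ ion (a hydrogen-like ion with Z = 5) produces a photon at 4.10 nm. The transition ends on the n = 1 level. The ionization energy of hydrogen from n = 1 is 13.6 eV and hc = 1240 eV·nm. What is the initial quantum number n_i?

The photon energy is ΔE = hc/λ = 1240 / 4.10 = 302.4 eV.
With Z = 5, ΔE = 340.0 × (1/n_f² − 1/n_i²), so 1/n_f² − 1/n_i² = 0.8895.
With n_f = 1: 1/n_i² = 1/1 − 0.8895 = 0.1105, so n_i ≈ 3.01.

n_i = 3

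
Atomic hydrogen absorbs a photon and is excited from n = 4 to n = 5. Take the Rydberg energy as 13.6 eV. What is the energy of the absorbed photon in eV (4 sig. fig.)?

E_5 = −13.60/25 = −0.5440 eV and E_4 = −13.60/16 = −0.8500 eV.
The photon energy is |E_5 − E_4| = 0.3060 eV.

0.3060 eV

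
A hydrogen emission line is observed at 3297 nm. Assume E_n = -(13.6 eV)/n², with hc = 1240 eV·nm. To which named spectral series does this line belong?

ΔE = 1240/3297 = 0.3761 eV.
This matches 13.6 × (1/5² − 1/9²), so n_f = 5: the Pfund series.

Pfund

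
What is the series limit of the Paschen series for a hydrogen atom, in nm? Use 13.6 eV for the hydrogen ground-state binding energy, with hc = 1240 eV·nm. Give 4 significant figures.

The Paschen series has lower level n_f = 3; the series limit corresponds to n_i → ∞.
ΔE_max = 13.6 × 1 / 3² = 1.511 eV.
λ_min = 1240 / 1.511 = 820.6 nm.

820.6 nm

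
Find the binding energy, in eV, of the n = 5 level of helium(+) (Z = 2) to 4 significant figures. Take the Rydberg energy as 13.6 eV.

2.176 eV

E_n = −13.6 Z²/n² = −54.40/n² eV for Z = 2.
E_5 = −54.40/25 = −2.176 eV, so ionization (to E = 0) requires 2.176 eV.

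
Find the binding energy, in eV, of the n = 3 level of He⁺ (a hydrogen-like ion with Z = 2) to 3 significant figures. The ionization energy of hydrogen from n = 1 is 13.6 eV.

E_n = −13.6 Z²/n² = −54.40/n² eV for Z = 2.
E_3 = −54.40/9 = −6.04 eV, so ionization (to E = 0) requires 6.04 eV.

6.04 eV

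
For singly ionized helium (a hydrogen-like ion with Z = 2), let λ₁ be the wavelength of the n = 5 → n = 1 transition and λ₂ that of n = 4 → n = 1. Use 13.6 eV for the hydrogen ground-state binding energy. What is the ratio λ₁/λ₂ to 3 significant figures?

λ ∝ 1/ΔE ∝ 1/(1/n_f² − 1/n_i²), and the Z² and hc factors cancel in the ratio.
λ₁/λ₂ = (1/1² − 1/4²)/(1/1² − 1/5²) = 0.9375/0.9600 = 0.977.

0.977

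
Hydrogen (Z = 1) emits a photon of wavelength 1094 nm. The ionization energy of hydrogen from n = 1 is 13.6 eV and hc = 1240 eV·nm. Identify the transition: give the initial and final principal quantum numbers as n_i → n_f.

n_i = 6, n_f = 3

The photon energy is ΔE = hc/λ = 1240 / 1094 = 1.133 eV.
With Z = 1, ΔE = 13.60 × (1/n_f² − 1/n_i²), so 1/n_f² − 1/n_i² = 0.08334.
Trying n_f = 3 gives 1/n_i² = 0.02777, i.e. n_i ≈ 6; this pair matches.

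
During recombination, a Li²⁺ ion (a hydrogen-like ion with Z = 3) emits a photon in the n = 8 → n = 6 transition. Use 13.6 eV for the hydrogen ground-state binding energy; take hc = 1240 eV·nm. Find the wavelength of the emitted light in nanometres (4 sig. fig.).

833.6 nm

For Z = 3 the level energies scale as Z², so the effective Rydberg energy is 13.6 × 9 = 122.4 eV.
ΔE = 122.4 × (1/6² − 1/8²) = 122.4 × 0.01215 = 1.488 eV.
λ = hc/ΔE = 1240 / 1.488 = 833.6 nm.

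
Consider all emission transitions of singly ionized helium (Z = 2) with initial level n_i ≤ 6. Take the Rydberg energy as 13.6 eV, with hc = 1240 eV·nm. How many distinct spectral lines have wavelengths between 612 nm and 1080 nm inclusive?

Enumerate all n_i → n_f pairs with 1 ≤ n_f < n_i ≤ 6 and compute λ = 1240 / [13.6·4·(1/n_f² − 1/n_i²)].
Lines falling in [612, 1080] nm: 6→4 (656.5 nm), 5→4 (1013 nm).

2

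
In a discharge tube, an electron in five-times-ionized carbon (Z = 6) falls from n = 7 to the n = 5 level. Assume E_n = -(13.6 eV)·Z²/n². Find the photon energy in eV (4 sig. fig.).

The Bohr energies scale as Z², so for Z = 6: E_n = −489.6/n² eV.
E_7 = −489.6/49 = −9.992 eV and E_5 = −489.6/25 = −19.58 eV.
The photon energy is |E_7 − E_5| = 9.592 eV.

9.592 eV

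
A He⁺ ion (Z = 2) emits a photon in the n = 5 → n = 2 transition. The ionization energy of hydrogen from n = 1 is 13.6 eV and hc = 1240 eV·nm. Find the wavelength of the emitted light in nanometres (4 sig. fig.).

For Z = 2 the level energies scale as Z², so the effective Rydberg energy is 13.6 × 4 = 54.40 eV.
ΔE = 54.40 × (1/2² − 1/5²) = 54.40 × 0.2100 = 11.42 eV.
λ = hc/ΔE = 1240 / 11.42 = 108.5 nm.

108.5 nm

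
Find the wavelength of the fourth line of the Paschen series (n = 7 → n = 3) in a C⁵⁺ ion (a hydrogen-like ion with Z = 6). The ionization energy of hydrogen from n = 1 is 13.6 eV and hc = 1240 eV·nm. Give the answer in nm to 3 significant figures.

The Paschen series terminates on n_f = 3; the fourth line has n_i = 3+4 = 7.
ΔE = 489.6 × (1/3² − 1/7²) = 44.41 eV.
λ = 1240 / 44.41 = 27.9 nm.

27.9 nm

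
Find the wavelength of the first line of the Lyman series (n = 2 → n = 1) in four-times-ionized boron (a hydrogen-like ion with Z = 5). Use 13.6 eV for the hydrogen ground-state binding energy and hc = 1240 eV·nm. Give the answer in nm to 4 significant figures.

The Lyman series terminates on n_f = 1; the first line has n_i = 1+1 = 2.
ΔE = 340.0 × (1/1² − 1/2²) = 255.0 eV.
λ = 1240 / 255.0 = 4.863 nm.

4.863 nm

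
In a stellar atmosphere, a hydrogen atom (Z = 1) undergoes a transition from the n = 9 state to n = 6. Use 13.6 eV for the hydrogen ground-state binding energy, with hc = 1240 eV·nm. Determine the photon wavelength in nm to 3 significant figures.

5910 nm

ΔE = 13.60 × (1/6² − 1/9²) = 13.60 × 0.01543 = 0.2099 eV.
λ = hc/ΔE = 1240 / 0.2099 = 5910 nm.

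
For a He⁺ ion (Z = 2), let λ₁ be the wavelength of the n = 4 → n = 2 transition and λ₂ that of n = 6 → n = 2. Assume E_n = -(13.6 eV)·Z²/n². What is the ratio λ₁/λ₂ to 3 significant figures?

λ ∝ 1/ΔE ∝ 1/(1/n_f² − 1/n_i²), and the Z² and hc factors cancel in the ratio.
λ₁/λ₂ = (1/2² − 1/6²)/(1/2² − 1/4²) = 0.2222/0.1875 = 1.19.

1.19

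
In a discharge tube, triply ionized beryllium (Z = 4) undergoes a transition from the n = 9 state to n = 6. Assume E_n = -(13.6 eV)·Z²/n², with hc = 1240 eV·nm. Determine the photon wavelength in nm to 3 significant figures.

369 nm

For Z = 4 the level energies scale as Z², so the effective Rydberg energy is 13.6 × 16 = 217.6 eV.
ΔE = 217.6 × (1/6² − 1/9²) = 217.6 × 0.01543 = 3.358 eV.
λ = hc/ΔE = 1240 / 3.358 = 369 nm.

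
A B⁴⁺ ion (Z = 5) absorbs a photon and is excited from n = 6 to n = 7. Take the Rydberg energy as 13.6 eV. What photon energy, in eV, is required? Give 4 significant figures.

2.506 eV

The Bohr energies scale as Z², so for Z = 5: E_n = −340.0/n² eV.
E_7 = −340.0/49 = −6.939 eV and E_6 = −340.0/36 = −9.444 eV.
The photon energy is |E_7 − E_6| = 2.506 eV.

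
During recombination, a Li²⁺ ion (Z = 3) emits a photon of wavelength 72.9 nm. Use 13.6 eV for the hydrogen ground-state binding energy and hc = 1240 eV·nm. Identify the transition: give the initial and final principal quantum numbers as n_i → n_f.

The photon energy is ΔE = hc/λ = 1240 / 72.9 = 17.01 eV.
With Z = 3, ΔE = 122.4 × (1/n_f² − 1/n_i²), so 1/n_f² − 1/n_i² = 0.1390.
Trying n_f = 2 gives 1/n_i² = 0.1110, i.e. n_i ≈ 3; this pair matches.

n_i = 3, n_f = 2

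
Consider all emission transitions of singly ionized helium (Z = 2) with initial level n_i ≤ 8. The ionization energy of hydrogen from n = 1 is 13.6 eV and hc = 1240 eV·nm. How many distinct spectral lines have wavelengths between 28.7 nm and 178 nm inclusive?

Enumerate all n_i → n_f pairs with 1 ≤ n_f < n_i ≤ 8 and compute λ = 1240 / [13.6·4·(1/n_f² − 1/n_i²)].
Lines falling in [28.7, 178] nm: 2→1 (30.39 nm), 8→2 (97.25 nm), 7→2 (99.28 nm), 6→2 (102.6 nm), 5→2 (108.5 nm), 4→2 (121.6 nm), 3→2 (164.1 nm).

7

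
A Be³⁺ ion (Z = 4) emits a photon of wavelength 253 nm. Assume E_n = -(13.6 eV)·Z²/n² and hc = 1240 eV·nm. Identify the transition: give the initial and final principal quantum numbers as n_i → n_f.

n_i = 5, n_f = 4

The photon energy is ΔE = hc/λ = 1240 / 253 = 4.901 eV.
With Z = 4, ΔE = 217.6 × (1/n_f² − 1/n_i²), so 1/n_f² − 1/n_i² = 0.02252.
Trying n_f = 4 gives 1/n_i² = 0.03998, i.e. n_i ≈ 5; this pair matches.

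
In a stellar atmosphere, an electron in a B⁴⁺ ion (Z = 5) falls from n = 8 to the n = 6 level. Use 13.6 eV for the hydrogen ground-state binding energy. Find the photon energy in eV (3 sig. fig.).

The Bohr energies scale as Z², so for Z = 5: E_n = −340.0/n² eV.
E_8 = −340.0/64 = −5.313 eV and E_6 = −340.0/36 = −9.444 eV.
The photon energy is |E_8 − E_6| = 4.13 eV.

4.13 eV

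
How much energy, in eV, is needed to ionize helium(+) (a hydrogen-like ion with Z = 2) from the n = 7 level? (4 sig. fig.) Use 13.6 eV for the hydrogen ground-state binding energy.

E_n = −13.6 Z²/n² = −54.40/n² eV for Z = 2.
E_7 = −54.40/49 = −1.110 eV, so ionization (to E = 0) requires 1.110 eV.

1.110 eV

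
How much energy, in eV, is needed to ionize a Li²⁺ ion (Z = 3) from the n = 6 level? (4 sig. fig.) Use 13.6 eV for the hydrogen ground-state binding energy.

3.400 eV

E_n = −13.6 Z²/n² = −122.4/n² eV for Z = 3.
E_6 = −122.4/36 = −3.400 eV, so ionization (to E = 0) requires 3.400 eV.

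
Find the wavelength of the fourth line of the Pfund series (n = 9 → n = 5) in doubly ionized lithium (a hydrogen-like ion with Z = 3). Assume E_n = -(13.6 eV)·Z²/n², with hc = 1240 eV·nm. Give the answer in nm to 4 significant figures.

366.3 nm

The Pfund series terminates on n_f = 5; the fourth line has n_i = 5+4 = 9.
ΔE = 122.4 × (1/5² − 1/9²) = 3.385 eV.
λ = 1240 / 3.385 = 366.3 nm.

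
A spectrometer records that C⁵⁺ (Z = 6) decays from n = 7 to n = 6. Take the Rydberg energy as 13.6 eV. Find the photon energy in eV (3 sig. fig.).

The Bohr energies scale as Z², so for Z = 6: E_n = −489.6/n² eV.
E_7 = −489.6/49 = −9.992 eV and E_6 = −489.6/36 = −13.60 eV.
The photon energy is |E_7 − E_6| = 3.61 eV.

3.61 eV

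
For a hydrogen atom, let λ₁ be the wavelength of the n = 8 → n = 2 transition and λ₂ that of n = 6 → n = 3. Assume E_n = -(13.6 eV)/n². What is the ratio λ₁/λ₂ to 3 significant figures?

0.356

λ ∝ 1/ΔE ∝ 1/(1/n_f² − 1/n_i²), and the Z² and hc factors cancel in the ratio.
λ₁/λ₂ = (1/3² − 1/6²)/(1/2² − 1/8²) = 0.08333/0.2344 = 0.356.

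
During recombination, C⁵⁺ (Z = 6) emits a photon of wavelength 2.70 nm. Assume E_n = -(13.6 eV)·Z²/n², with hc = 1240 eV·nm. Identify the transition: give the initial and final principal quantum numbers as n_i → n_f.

The photon energy is ΔE = hc/λ = 1240 / 2.70 = 459.3 eV.
With Z = 6, ΔE = 489.6 × (1/n_f² − 1/n_i²), so 1/n_f² − 1/n_i² = 0.9380.
Trying n_f = 1 gives 1/n_i² = 0.06197, i.e. n_i ≈ 4; this pair matches.

n_i = 4, n_f = 1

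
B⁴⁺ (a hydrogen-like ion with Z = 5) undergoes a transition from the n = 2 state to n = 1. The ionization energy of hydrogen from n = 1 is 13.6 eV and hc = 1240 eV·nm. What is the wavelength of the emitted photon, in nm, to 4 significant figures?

For Z = 5 the level energies scale as Z², so the effective Rydberg energy is 13.6 × 25 = 340.0 eV.
ΔE = 340.0 × (1/1² − 1/2²) = 340.0 × 0.7500 = 255.0 eV.
λ = hc/ΔE = 1240 / 255.0 = 4.863 nm.

4.863 nm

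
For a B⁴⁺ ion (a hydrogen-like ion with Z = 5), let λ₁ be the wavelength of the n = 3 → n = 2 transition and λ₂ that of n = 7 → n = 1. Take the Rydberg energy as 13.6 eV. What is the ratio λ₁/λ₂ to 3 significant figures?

λ ∝ 1/ΔE ∝ 1/(1/n_f² − 1/n_i²), and the Z² and hc factors cancel in the ratio.
λ₁/λ₂ = (1/1² − 1/7²)/(1/2² − 1/3²) = 0.9796/0.1389 = 7.05.

7.05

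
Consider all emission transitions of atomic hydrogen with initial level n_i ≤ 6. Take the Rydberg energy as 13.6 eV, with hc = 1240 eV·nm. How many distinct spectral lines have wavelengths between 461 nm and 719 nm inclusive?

Enumerate all n_i → n_f pairs with 1 ≤ n_f < n_i ≤ 6 and compute λ = 1240 / [13.6·1·(1/n_f² − 1/n_i²)].
Lines falling in [461, 719] nm: 4→2 (486.3 nm), 3→2 (656.5 nm).

2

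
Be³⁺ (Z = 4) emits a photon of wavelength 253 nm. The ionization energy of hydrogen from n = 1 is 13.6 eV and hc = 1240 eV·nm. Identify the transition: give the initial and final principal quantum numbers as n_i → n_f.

n_i = 5, n_f = 4

The photon energy is ΔE = hc/λ = 1240 / 253 = 4.901 eV.
With Z = 4, ΔE = 217.6 × (1/n_f² − 1/n_i²), so 1/n_f² − 1/n_i² = 0.02252.
Trying n_f = 4 gives 1/n_i² = 0.03998, i.e. n_i ≈ 5; this pair matches.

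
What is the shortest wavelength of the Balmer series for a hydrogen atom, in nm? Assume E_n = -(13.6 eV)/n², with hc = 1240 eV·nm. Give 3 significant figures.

365 nm

The Balmer series has lower level n_f = 2; the series limit corresponds to n_i → ∞.
ΔE_max = 13.6 × 1 / 2² = 3.400 eV.
λ_min = 1240 / 3.400 = 365 nm.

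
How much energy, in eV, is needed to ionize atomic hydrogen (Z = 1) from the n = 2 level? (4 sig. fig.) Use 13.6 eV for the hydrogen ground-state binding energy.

E_2 = −13.60/4 = −3.400 eV, so ionization (to E = 0) requires 3.400 eV.

3.400 eV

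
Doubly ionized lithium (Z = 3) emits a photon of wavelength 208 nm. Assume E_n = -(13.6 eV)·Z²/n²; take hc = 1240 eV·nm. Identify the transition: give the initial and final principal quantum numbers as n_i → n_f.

The photon energy is ΔE = hc/λ = 1240 / 208 = 5.962 eV.
With Z = 3, ΔE = 122.4 × (1/n_f² − 1/n_i²), so 1/n_f² − 1/n_i² = 0.04871.
Trying n_f = 3 gives 1/n_i² = 0.06241, i.e. n_i ≈ 4; this pair matches.

n_i = 4, n_f = 3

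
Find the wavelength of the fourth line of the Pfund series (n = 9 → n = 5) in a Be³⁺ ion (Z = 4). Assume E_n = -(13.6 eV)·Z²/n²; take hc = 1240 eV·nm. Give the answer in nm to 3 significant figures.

206 nm

The Pfund series terminates on n_f = 5; the fourth line has n_i = 5+4 = 9.
ΔE = 217.6 × (1/5² − 1/9²) = 6.018 eV.
λ = 1240 / 6.018 = 206 nm.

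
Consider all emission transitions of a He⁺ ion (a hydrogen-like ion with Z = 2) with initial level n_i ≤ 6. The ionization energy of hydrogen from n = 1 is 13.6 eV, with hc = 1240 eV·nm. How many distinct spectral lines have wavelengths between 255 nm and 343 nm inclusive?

Enumerate all n_i → n_f pairs with 1 ≤ n_f < n_i ≤ 6 and compute λ = 1240 / [13.6·4·(1/n_f² − 1/n_i²)].
Lines falling in [255, 343] nm: 6→3 (273.5 nm), 5→3 (320.5 nm).

2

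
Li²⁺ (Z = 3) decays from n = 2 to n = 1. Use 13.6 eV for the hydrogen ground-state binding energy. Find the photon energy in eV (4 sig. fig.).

The Bohr energies scale as Z², so for Z = 3: E_n = −122.4/n² eV.
E_2 = −122.4/4 = −30.60 eV and E_1 = −122.4/1 = −122.4 eV.
The photon energy is |E_2 − E_1| = 91.80 eV.

91.80 eV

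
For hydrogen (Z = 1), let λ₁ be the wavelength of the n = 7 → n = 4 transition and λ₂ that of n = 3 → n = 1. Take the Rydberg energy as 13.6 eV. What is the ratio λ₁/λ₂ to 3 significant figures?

21.1

λ ∝ 1/ΔE ∝ 1/(1/n_f² − 1/n_i²), and the Z² and hc factors cancel in the ratio.
λ₁/λ₂ = (1/1² − 1/3²)/(1/4² − 1/7²) = 0.8889/0.04209 = 21.1.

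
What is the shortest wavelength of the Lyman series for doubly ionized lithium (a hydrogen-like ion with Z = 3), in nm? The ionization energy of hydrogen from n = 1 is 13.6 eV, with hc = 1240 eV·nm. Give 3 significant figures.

10.1 nm

The Lyman series has lower level n_f = 1; the series limit corresponds to n_i → ∞.
ΔE_max = 13.6 × 9 / 1² = 122.4 eV.
λ_min = 1240 / 122.4 = 10.1 nm.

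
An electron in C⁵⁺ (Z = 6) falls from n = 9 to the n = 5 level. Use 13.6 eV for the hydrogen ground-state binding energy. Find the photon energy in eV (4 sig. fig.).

The Bohr energies scale as Z², so for Z = 6: E_n = −489.6/n² eV.
E_9 = −489.6/81 = −6.044 eV and E_5 = −489.6/25 = −19.58 eV.
The photon energy is |E_9 − E_5| = 13.54 eV.

13.54 eV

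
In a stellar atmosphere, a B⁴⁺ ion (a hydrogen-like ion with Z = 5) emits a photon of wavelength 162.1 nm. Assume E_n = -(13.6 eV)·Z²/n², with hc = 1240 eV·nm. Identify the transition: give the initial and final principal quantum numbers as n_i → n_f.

The photon energy is ΔE = hc/λ = 1240 / 162.1 = 7.650 eV.
With Z = 5, ΔE = 340.0 × (1/n_f² − 1/n_i²), so 1/n_f² − 1/n_i² = 0.02250.
Trying n_f = 4 gives 1/n_i² = 0.04000, i.e. n_i ≈ 5; this pair matches.

n_i = 5, n_f = 4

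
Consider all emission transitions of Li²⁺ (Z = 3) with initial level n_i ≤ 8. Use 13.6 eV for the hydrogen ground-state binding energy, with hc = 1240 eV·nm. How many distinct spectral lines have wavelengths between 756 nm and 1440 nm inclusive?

Enumerate all n_i → n_f pairs with 1 ≤ n_f < n_i ≤ 8 and compute λ = 1240 / [13.6·9·(1/n_f² − 1/n_i²)].
Lines falling in [756, 1440] nm: 6→5 (828.9 nm), 8→6 (833.6 nm), 7→6 (1375 nm).

3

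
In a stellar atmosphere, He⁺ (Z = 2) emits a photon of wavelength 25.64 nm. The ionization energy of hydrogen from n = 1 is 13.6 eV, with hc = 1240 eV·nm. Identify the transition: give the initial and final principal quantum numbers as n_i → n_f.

n_i = 3, n_f = 1

The photon energy is ΔE = hc/λ = 1240 / 25.64 = 48.36 eV.
With Z = 2, ΔE = 54.40 × (1/n_f² − 1/n_i²), so 1/n_f² − 1/n_i² = 0.8890.
Trying n_f = 1 gives 1/n_i² = 0.1110, i.e. n_i ≈ 3; this pair matches.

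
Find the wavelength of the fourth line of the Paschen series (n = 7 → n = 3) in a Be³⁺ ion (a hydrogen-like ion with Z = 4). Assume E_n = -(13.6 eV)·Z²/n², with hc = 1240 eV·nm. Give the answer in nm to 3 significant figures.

62.8 nm

The Paschen series terminates on n_f = 3; the fourth line has n_i = 3+4 = 7.
ΔE = 217.6 × (1/3² − 1/7²) = 19.74 eV.
λ = 1240 / 19.74 = 62.8 nm.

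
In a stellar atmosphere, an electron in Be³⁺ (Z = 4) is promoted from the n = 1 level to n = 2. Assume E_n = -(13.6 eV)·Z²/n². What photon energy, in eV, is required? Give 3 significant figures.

The Bohr energies scale as Z², so for Z = 4: E_n = −217.6/n² eV.
E_2 = −217.6/4 = −54.40 eV and E_1 = −217.6/1 = −217.6 eV.
The photon energy is |E_2 − E_1| = 163 eV.

163 eV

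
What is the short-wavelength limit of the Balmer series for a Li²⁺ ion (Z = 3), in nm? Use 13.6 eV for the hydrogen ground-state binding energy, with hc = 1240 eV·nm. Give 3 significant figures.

The Balmer series has lower level n_f = 2; the series limit corresponds to n_i → ∞.
ΔE_max = 13.6 × 9 / 2² = 30.60 eV.
λ_min = 1240 / 30.60 = 40.5 nm.

40.5 nm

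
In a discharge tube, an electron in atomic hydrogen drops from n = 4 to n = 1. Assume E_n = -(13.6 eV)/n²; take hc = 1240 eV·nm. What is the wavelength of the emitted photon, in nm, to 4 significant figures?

97.25 nm

ΔE = 13.60 × (1/1² − 1/4²) = 13.60 × 0.9375 = 12.75 eV.
λ = hc/ΔE = 1240 / 12.75 = 97.25 nm.
This line belongs to the Lyman series.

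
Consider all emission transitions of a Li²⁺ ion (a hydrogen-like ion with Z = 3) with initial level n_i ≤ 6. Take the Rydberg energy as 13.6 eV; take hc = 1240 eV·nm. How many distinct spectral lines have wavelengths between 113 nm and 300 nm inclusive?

4

Enumerate all n_i → n_f pairs with 1 ≤ n_f < n_i ≤ 6 and compute λ = 1240 / [13.6·9·(1/n_f² − 1/n_i²)].
Lines falling in [113, 300] nm: 6→3 (121.6 nm), 5→3 (142.5 nm), 4→3 (208.4 nm), 6→4 (291.8 nm).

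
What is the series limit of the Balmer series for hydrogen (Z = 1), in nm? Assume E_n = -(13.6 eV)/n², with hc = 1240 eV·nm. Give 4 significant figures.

The Balmer series has lower level n_f = 2; the series limit corresponds to n_i → ∞.
ΔE_max = 13.6 × 1 / 2² = 3.400 eV.
λ_min = 1240 / 3.400 = 364.7 nm.

364.7 nm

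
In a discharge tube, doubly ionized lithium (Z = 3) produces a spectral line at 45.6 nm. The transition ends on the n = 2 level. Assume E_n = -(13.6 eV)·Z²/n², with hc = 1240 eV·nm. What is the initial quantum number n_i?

The photon energy is ΔE = hc/λ = 1240 / 45.6 = 27.19 eV.
With Z = 3, ΔE = 122.4 × (1/n_f² − 1/n_i²), so 1/n_f² − 1/n_i² = 0.2222.
With n_f = 2: 1/n_i² = 1/4 − 0.2222 = 0.02784, so n_i ≈ 5.99.

n_i = 6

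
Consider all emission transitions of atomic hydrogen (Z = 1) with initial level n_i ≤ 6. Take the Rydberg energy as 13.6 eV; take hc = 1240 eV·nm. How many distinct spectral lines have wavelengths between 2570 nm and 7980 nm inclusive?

3

Enumerate all n_i → n_f pairs with 1 ≤ n_f < n_i ≤ 6 and compute λ = 1240 / [13.6·1·(1/n_f² − 1/n_i²)].
Lines falling in [2570, 7980] nm: 6→4 (2626 nm), 5→4 (4052 nm), 6→5 (7460 nm).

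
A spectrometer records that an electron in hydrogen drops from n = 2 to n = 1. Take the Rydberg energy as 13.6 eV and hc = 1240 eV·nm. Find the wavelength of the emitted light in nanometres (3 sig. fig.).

122 nm

ΔE = 13.60 × (1/1² − 1/2²) = 13.60 × 0.7500 = 10.20 eV.
λ = hc/ΔE = 1240 / 10.20 = 122 nm.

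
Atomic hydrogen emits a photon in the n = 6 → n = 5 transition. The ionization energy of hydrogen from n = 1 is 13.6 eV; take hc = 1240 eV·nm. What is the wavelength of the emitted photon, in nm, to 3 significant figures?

ΔE = 13.60 × (1/5² − 1/6²) = 13.60 × 0.01222 = 0.1662 eV.
λ = hc/ΔE = 1240 / 0.1662 = 7460 nm.
This line belongs to the Pfund series.

7460 nm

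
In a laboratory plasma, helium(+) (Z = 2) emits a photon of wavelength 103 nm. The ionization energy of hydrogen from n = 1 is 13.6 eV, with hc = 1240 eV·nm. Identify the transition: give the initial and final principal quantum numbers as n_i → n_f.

n_i = 6, n_f = 2

The photon energy is ΔE = hc/λ = 1240 / 103 = 12.04 eV.
With Z = 2, ΔE = 54.40 × (1/n_f² − 1/n_i²), so 1/n_f² − 1/n_i² = 0.2213.
Trying n_f = 2 gives 1/n_i² = 0.02870, i.e. n_i ≈ 6; this pair matches.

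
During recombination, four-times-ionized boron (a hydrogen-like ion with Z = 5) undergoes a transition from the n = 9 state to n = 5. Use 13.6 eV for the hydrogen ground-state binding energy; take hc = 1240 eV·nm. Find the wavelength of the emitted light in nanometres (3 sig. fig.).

132 nm

For Z = 5 the level energies scale as Z², so the effective Rydberg energy is 13.6 × 25 = 340.0 eV.
ΔE = 340.0 × (1/5² − 1/9²) = 340.0 × 0.02765 = 9.402 eV.
λ = hc/ΔE = 1240 / 9.402 = 132 nm.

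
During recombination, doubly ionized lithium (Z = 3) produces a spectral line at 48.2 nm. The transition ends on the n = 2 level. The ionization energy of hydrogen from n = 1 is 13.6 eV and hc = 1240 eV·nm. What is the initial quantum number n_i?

n_i = 5

The photon energy is ΔE = hc/λ = 1240 / 48.2 = 25.73 eV.
With Z = 3, ΔE = 122.4 × (1/n_f² − 1/n_i²), so 1/n_f² − 1/n_i² = 0.2102.
With n_f = 2: 1/n_i² = 1/4 − 0.2102 = 0.03982, so n_i ≈ 5.01.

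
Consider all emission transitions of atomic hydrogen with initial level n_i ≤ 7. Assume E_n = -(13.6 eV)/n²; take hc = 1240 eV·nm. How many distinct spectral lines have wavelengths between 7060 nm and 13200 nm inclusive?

2

Enumerate all n_i → n_f pairs with 1 ≤ n_f < n_i ≤ 7 and compute λ = 1240 / [13.6·1·(1/n_f² − 1/n_i²)].
Lines falling in [7060, 13200] nm: 6→5 (7460 nm), 7→6 (12370 nm).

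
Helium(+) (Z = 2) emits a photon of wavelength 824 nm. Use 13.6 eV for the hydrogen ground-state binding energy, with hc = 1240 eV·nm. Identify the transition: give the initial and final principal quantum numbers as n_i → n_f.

The photon energy is ΔE = hc/λ = 1240 / 824 = 1.505 eV.
With Z = 2, ΔE = 54.40 × (1/n_f² − 1/n_i²), so 1/n_f² − 1/n_i² = 0.02766.
Trying n_f = 5 gives 1/n_i² = 0.01234, i.e. n_i ≈ 9; this pair matches.

n_i = 9, n_f = 5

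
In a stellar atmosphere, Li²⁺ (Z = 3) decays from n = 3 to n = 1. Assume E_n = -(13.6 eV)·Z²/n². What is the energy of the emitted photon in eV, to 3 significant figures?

109 eV

The Bohr energies scale as Z², so for Z = 3: E_n = −122.4/n² eV.
E_3 = −122.4/9 = −13.60 eV and E_1 = −122.4/1 = −122.4 eV.
The photon energy is |E_3 − E_1| = 109 eV.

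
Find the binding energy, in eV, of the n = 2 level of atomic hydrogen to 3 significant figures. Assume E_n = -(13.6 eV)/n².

E_2 = −13.60/4 = −3.40 eV, so ionization (to E = 0) requires 3.40 eV.

3.40 eV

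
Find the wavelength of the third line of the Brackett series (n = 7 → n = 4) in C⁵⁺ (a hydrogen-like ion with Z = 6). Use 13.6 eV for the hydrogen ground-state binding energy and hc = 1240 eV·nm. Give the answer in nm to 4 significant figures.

60.17 nm

The Brackett series terminates on n_f = 4; the third line has n_i = 4+3 = 7.
ΔE = 489.6 × (1/4² − 1/7²) = 20.61 eV.
λ = 1240 / 20.61 = 60.17 nm.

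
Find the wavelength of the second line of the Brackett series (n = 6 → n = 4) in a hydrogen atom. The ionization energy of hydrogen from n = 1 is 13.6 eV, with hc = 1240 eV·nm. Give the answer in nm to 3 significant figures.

2630 nm

The Brackett series terminates on n_f = 4; the second line has n_i = 4+2 = 6.
ΔE = 13.60 × (1/4² − 1/6²) = 0.4722 eV.
λ = 1240 / 0.4722 = 2630 nm.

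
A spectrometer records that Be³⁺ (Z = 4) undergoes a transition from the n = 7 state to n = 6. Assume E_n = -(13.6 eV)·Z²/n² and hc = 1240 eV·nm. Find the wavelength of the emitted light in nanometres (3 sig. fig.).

For Z = 4 the level energies scale as Z², so the effective Rydberg energy is 13.6 × 16 = 217.6 eV.
ΔE = 217.6 × (1/6² − 1/7²) = 217.6 × 0.007370 = 1.604 eV.
λ = hc/ΔE = 1240 / 1.604 = 773 nm.

773 nm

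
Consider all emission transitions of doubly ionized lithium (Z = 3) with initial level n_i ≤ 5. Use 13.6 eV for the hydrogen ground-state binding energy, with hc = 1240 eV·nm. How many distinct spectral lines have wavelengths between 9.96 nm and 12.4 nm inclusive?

3

Enumerate all n_i → n_f pairs with 1 ≤ n_f < n_i ≤ 5 and compute λ = 1240 / [13.6·9·(1/n_f² − 1/n_i²)].
Lines falling in [9.96, 12.4] nm: 5→1 (10.55 nm), 4→1 (10.81 nm), 3→1 (11.40 nm).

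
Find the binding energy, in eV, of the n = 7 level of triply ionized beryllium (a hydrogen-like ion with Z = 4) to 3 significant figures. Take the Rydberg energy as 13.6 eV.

4.44 eV

E_n = −13.6 Z²/n² = −217.6/n² eV for Z = 4.
E_7 = −217.6/49 = −4.44 eV, so ionization (to E = 0) requires 4.44 eV.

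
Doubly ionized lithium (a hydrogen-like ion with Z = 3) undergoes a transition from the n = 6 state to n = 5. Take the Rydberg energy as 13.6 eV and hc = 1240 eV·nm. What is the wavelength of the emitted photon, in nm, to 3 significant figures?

For Z = 3 the level energies scale as Z², so the effective Rydberg energy is 13.6 × 9 = 122.4 eV.
ΔE = 122.4 × (1/5² − 1/6²) = 122.4 × 0.01222 = 1.496 eV.
λ = hc/ΔE = 1240 / 1.496 = 829 nm.

829 nm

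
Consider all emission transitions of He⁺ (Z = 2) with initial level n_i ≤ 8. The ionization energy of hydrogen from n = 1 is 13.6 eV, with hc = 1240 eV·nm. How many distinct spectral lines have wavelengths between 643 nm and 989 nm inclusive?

Enumerate all n_i → n_f pairs with 1 ≤ n_f < n_i ≤ 8 and compute λ = 1240 / [13.6·4·(1/n_f² − 1/n_i²)].
Lines falling in [643, 989] nm: 6→4 (656.5 nm), 8→5 (935.1 nm).

2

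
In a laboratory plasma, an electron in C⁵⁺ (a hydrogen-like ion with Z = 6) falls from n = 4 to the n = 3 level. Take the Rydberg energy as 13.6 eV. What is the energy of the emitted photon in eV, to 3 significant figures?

The Bohr energies scale as Z², so for Z = 6: E_n = −489.6/n² eV.
E_4 = −489.6/16 = −30.60 eV and E_3 = −489.6/9 = −54.40 eV.
The photon energy is |E_4 − E_3| = 23.8 eV.

23.8 eV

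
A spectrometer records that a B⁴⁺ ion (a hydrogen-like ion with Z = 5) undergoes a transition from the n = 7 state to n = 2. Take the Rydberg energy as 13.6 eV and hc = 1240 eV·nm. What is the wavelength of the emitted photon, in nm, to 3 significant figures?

15.9 nm

For Z = 5 the level energies scale as Z², so the effective Rydberg energy is 13.6 × 25 = 340.0 eV.
ΔE = 340.0 × (1/2² − 1/7²) = 340.0 × 0.2296 = 78.06 eV.
λ = hc/ΔE = 1240 / 78.06 = 15.9 nm.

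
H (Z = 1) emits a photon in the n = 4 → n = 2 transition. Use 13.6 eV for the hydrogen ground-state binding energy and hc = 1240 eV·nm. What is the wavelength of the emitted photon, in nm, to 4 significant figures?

ΔE = 13.60 × (1/2² − 1/4²) = 13.60 × 0.1875 = 2.550 eV.
λ = hc/ΔE = 1240 / 2.550 = 486.3 nm.
This line belongs to the Balmer series.

486.3 nm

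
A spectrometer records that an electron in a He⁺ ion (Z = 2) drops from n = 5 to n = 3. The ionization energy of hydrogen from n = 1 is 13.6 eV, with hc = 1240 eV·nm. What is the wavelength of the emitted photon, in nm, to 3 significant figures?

321 nm

For Z = 2 the level energies scale as Z², so the effective Rydberg energy is 13.6 × 4 = 54.40 eV.
ΔE = 54.40 × (1/3² − 1/5²) = 54.40 × 0.07111 = 3.868 eV.
λ = hc/ΔE = 1240 / 3.868 = 321 nm.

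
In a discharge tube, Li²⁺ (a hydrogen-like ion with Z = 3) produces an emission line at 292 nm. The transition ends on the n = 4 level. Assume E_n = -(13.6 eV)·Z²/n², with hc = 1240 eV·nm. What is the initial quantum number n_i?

The photon energy is ΔE = hc/λ = 1240 / 292 = 4.247 eV.
With Z = 3, ΔE = 122.4 × (1/n_f² − 1/n_i²), so 1/n_f² − 1/n_i² = 0.03469.
With n_f = 4: 1/n_i² = 1/16 − 0.03469 = 0.02781, so n_i ≈ 6.00.

n_i = 6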